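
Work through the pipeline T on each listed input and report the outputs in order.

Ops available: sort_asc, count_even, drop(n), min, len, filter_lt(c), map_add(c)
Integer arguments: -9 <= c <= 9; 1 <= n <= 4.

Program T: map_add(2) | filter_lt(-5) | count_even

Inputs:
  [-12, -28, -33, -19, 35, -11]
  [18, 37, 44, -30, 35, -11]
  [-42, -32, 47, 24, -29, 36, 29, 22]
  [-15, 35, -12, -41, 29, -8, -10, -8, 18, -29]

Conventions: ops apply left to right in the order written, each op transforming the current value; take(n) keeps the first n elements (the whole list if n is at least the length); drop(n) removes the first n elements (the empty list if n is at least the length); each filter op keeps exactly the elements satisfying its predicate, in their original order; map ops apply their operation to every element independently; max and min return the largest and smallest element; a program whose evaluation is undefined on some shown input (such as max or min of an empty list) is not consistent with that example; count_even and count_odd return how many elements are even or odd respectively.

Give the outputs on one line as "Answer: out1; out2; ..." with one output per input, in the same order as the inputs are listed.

Execution, op by op:
  [-12, -28, -33, -19, 35, -11] -> [-10, -26, -31, -17, 37, -9] -> [-10, -26, -31, -17, -9] -> 2
  [18, 37, 44, -30, 35, -11] -> [20, 39, 46, -28, 37, -9] -> [-28, -9] -> 1
  [-42, -32, 47, 24, -29, 36, 29, 22] -> [-40, -30, 49, 26, -27, 38, 31, 24] -> [-40, -30, -27] -> 2
  [-15, 35, -12, -41, 29, -8, -10, -8, 18, -29] -> [-13, 37, -10, -39, 31, -6, -8, -6, 20, -27] -> [-13, -10, -39, -6, -8, -6, -27] -> 4

2; 1; 2; 4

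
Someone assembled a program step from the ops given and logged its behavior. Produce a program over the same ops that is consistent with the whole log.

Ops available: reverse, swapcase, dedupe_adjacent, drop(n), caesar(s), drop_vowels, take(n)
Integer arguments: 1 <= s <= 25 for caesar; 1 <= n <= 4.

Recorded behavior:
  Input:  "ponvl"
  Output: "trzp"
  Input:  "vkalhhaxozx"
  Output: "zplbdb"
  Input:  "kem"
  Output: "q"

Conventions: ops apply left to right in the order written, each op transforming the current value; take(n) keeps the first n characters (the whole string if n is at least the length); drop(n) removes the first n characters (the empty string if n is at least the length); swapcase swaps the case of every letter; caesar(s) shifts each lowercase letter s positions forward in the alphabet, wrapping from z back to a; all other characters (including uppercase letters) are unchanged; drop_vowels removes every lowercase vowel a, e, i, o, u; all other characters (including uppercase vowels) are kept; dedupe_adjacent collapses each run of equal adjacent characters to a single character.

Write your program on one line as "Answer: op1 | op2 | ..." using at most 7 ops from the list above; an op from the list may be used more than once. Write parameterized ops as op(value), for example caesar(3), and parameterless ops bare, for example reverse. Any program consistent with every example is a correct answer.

drop_vowels | reverse | caesar(4) | dedupe_adjacent | drop_vowels | reverse

Check, running the answer program on each example:
  "ponvl" -> "pnvl" -> "lvnp" -> "pzrt" -> "pzrt" -> "pzrt" -> "trzp"
  "vkalhhaxozx" -> "vklhhxzx" -> "xzxhhlkv" -> "bdbllpoz" -> "bdblpoz" -> "bdblpz" -> "zplbdb"
  "kem" -> "km" -> "mk" -> "qo" -> "qo" -> "q" -> "q"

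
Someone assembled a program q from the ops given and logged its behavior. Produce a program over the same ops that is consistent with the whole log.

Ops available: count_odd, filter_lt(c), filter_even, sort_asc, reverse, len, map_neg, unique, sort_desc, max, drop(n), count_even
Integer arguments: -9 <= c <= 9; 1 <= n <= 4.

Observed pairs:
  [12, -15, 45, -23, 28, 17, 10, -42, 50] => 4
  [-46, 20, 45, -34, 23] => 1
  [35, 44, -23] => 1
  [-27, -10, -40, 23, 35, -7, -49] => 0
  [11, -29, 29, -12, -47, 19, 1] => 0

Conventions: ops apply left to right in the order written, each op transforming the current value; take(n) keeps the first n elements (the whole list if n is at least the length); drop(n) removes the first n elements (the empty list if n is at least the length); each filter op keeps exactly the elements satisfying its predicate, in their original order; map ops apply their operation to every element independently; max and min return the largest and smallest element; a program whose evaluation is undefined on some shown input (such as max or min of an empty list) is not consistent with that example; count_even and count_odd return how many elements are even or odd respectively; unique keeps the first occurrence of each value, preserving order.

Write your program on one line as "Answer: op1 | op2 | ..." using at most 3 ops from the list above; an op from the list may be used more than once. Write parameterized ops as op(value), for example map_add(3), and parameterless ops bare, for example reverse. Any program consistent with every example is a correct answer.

map_neg | filter_lt(8) | count_even

Check, running the answer program on each example:
  [12, -15, 45, -23, 28, 17, 10, -42, 50] -> [-12, 15, -45, 23, -28, -17, -10, 42, -50] -> [-12, -45, -28, -17, -10, -50] -> 4
  [-46, 20, 45, -34, 23] -> [46, -20, -45, 34, -23] -> [-20, -45, -23] -> 1
  [35, 44, -23] -> [-35, -44, 23] -> [-35, -44] -> 1
  [-27, -10, -40, 23, 35, -7, -49] -> [27, 10, 40, -23, -35, 7, 49] -> [-23, -35, 7] -> 0
  [11, -29, 29, -12, -47, 19, 1] -> [-11, 29, -29, 12, 47, -19, -1] -> [-11, -29, -19, -1] -> 0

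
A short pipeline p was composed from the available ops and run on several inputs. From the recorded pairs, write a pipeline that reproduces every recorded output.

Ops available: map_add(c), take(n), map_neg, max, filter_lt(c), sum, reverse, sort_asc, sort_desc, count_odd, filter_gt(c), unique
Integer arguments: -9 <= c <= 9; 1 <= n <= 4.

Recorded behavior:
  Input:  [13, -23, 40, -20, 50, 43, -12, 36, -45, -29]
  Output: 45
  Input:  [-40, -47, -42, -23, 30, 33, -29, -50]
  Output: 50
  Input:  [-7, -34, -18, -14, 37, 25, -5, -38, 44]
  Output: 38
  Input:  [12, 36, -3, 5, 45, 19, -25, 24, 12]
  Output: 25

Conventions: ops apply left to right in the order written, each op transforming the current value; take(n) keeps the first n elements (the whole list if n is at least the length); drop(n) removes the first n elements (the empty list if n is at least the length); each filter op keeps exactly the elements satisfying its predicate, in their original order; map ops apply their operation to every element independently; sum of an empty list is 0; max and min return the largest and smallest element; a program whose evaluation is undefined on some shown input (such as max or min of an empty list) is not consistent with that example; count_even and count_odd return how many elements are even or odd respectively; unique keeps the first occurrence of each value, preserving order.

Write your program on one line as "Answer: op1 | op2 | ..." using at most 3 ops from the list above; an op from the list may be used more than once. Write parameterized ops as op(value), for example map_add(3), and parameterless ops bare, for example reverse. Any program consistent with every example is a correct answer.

map_neg | max

Check, running the answer program on each example:
  [13, -23, 40, -20, 50, 43, -12, 36, -45, -29] -> [-13, 23, -40, 20, -50, -43, 12, -36, 45, 29] -> 45
  [-40, -47, -42, -23, 30, 33, -29, -50] -> [40, 47, 42, 23, -30, -33, 29, 50] -> 50
  [-7, -34, -18, -14, 37, 25, -5, -38, 44] -> [7, 34, 18, 14, -37, -25, 5, 38, -44] -> 38
  [12, 36, -3, 5, 45, 19, -25, 24, 12] -> [-12, -36, 3, -5, -45, -19, 25, -24, -12] -> 25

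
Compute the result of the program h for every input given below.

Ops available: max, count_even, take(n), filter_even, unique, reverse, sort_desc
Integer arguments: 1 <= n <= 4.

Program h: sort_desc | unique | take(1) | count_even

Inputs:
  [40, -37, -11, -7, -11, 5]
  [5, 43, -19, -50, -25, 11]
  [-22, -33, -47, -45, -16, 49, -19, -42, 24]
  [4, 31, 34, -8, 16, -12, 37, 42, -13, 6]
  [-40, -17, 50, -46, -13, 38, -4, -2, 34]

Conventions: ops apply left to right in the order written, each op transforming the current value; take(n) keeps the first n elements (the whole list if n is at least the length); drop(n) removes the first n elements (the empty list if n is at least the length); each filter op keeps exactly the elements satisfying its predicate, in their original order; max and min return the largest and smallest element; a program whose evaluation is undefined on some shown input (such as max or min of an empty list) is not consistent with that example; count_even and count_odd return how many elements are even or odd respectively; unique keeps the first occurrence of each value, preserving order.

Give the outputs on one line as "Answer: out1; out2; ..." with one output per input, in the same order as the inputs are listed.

1; 0; 0; 1; 1

Execution, op by op:
  [40, -37, -11, -7, -11, 5] -> [40, 5, -7, -11, -11, -37] -> [40, 5, -7, -11, -37] -> [40] -> 1
  [5, 43, -19, -50, -25, 11] -> [43, 11, 5, -19, -25, -50] -> [43, 11, 5, -19, -25, -50] -> [43] -> 0
  [-22, -33, -47, -45, -16, 49, -19, -42, 24] -> [49, 24, -16, -19, -22, -33, -42, -45, -47] -> [49, 24, -16, -19, -22, -33, -42, -45, -47] -> [49] -> 0
  [4, 31, 34, -8, 16, -12, 37, 42, -13, 6] -> [42, 37, 34, 31, 16, 6, 4, -8, -12, -13] -> [42, 37, 34, 31, 16, 6, 4, -8, -12, -13] -> [42] -> 1
  [-40, -17, 50, -46, -13, 38, -4, -2, 34] -> [50, 38, 34, -2, -4, -13, -17, -40, -46] -> [50, 38, 34, -2, -4, -13, -17, -40, -46] -> [50] -> 1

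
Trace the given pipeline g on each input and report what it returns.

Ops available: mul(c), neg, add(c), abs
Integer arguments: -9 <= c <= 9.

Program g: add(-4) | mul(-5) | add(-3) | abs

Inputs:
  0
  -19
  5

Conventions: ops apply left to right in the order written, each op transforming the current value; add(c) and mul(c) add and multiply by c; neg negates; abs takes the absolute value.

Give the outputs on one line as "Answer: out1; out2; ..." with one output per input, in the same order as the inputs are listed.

17; 112; 8

Execution, op by op:
  0 -> -4 -> 20 -> 17 -> 17
  -19 -> -23 -> 115 -> 112 -> 112
  5 -> 1 -> -5 -> -8 -> 8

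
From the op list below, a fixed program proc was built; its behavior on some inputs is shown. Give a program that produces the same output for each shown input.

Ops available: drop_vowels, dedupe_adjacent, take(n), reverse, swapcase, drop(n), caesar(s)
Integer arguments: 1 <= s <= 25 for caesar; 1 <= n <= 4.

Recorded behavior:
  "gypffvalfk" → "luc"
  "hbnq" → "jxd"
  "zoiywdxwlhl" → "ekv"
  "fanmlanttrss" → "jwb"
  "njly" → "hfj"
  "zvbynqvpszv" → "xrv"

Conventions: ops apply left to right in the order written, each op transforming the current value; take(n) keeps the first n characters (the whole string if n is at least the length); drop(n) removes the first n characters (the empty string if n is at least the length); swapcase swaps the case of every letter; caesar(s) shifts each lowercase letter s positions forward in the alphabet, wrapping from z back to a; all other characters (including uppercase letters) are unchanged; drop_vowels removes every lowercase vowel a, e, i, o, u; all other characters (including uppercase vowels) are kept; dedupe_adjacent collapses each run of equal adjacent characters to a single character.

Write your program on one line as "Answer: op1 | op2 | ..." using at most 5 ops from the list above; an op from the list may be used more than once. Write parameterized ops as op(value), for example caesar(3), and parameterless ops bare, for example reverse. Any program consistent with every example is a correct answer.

caesar(4) | take(3) | reverse | caesar(18)

Check, running the answer program on each example:
  "gypffvalfk" -> "kctjjzepjo" -> "kct" -> "tck" -> "luc"
  "hbnq" -> "lfru" -> "lfr" -> "rfl" -> "jxd"
  "zoiywdxwlhl" -> "dsmcahbaplp" -> "dsm" -> "msd" -> "ekv"
  "fanmlanttrss" -> "jerqperxxvww" -> "jer" -> "rej" -> "jwb"
  "njly" -> "rnpc" -> "rnp" -> "pnr" -> "hfj"
  "zvbynqvpszv" -> "dzfcruztwdz" -> "dzf" -> "fzd" -> "xrv"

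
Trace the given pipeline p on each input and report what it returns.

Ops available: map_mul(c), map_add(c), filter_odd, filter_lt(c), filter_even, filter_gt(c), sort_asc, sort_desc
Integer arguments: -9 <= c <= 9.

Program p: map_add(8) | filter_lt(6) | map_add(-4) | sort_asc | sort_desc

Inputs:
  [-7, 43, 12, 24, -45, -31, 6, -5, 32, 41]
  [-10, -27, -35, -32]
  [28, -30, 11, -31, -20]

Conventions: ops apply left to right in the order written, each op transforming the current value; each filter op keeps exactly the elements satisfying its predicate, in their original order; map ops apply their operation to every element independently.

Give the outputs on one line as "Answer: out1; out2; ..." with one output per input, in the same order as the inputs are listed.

Execution, op by op:
  [-7, 43, 12, 24, -45, -31, 6, -5, 32, 41] -> [1, 51, 20, 32, -37, -23, 14, 3, 40, 49] -> [1, -37, -23, 3] -> [-3, -41, -27, -1] -> [-41, -27, -3, -1] -> [-1, -3, -27, -41]
  [-10, -27, -35, -32] -> [-2, -19, -27, -24] -> [-2, -19, -27, -24] -> [-6, -23, -31, -28] -> [-31, -28, -23, -6] -> [-6, -23, -28, -31]
  [28, -30, 11, -31, -20] -> [36, -22, 19, -23, -12] -> [-22, -23, -12] -> [-26, -27, -16] -> [-27, -26, -16] -> [-16, -26, -27]

[-1, -3, -27, -41]; [-6, -23, -28, -31]; [-16, -26, -27]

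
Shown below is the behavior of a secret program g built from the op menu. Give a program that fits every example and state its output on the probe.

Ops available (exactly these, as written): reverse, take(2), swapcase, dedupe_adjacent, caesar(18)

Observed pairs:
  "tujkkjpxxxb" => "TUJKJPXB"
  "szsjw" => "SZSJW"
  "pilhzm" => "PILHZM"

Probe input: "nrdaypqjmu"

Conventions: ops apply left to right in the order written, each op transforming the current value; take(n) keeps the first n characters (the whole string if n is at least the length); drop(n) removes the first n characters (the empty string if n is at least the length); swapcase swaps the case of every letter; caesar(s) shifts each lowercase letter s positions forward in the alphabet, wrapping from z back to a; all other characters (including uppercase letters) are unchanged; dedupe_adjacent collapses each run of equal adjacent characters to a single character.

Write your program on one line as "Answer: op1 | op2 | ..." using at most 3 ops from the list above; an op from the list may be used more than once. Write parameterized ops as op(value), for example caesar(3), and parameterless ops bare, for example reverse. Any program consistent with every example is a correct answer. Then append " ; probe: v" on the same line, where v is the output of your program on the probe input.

dedupe_adjacent | swapcase ; probe: "NRDAYPQJMU"

Check, running the answer program on each example:
  "tujkkjpxxxb" -> "tujkjpxb" -> "TUJKJPXB"
  "szsjw" -> "szsjw" -> "SZSJW"
  "pilhzm" -> "pilhzm" -> "PILHZM"
  probe: "nrdaypqjmu" -> "nrdaypqjmu" -> "NRDAYPQJMU"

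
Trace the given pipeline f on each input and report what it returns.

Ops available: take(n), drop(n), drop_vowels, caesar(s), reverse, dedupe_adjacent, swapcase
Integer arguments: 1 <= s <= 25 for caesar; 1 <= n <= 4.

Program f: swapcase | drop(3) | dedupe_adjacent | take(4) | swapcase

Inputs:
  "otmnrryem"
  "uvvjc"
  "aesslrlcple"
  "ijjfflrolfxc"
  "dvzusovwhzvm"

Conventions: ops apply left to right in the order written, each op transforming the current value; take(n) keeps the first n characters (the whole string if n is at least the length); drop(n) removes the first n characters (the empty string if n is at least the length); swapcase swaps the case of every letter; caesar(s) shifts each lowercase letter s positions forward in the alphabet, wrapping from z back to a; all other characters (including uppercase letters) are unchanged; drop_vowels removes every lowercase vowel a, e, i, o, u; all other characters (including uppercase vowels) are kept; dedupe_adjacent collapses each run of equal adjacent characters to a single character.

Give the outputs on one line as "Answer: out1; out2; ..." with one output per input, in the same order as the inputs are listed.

"nrye"; "jc"; "slrl"; "flro"; "usov"

Execution, op by op:
  "otmnrryem" -> "OTMNRRYEM" -> "NRRYEM" -> "NRYEM" -> "NRYE" -> "nrye"
  "uvvjc" -> "UVVJC" -> "JC" -> "JC" -> "JC" -> "jc"
  "aesslrlcple" -> "AESSLRLCPLE" -> "SLRLCPLE" -> "SLRLCPLE" -> "SLRL" -> "slrl"
  "ijjfflrolfxc" -> "IJJFFLROLFXC" -> "FFLROLFXC" -> "FLROLFXC" -> "FLRO" -> "flro"
  "dvzusovwhzvm" -> "DVZUSOVWHZVM" -> "USOVWHZVM" -> "USOVWHZVM" -> "USOV" -> "usov"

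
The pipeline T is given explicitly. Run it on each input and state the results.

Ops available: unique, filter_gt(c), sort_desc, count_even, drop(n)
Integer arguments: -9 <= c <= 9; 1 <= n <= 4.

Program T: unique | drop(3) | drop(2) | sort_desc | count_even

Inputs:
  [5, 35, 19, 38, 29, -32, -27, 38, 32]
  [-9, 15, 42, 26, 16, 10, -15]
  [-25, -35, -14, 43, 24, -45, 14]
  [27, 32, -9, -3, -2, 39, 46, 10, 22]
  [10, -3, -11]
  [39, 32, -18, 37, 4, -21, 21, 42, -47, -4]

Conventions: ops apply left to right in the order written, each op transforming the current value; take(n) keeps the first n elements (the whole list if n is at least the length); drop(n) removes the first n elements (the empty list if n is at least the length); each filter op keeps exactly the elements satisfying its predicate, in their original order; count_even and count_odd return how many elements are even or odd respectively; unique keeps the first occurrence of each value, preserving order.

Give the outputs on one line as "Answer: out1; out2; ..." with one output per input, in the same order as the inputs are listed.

Execution, op by op:
  [5, 35, 19, 38, 29, -32, -27, 38, 32] -> [5, 35, 19, 38, 29, -32, -27, 32] -> [38, 29, -32, -27, 32] -> [-32, -27, 32] -> [32, -27, -32] -> 2
  [-9, 15, 42, 26, 16, 10, -15] -> [-9, 15, 42, 26, 16, 10, -15] -> [26, 16, 10, -15] -> [10, -15] -> [10, -15] -> 1
  [-25, -35, -14, 43, 24, -45, 14] -> [-25, -35, -14, 43, 24, -45, 14] -> [43, 24, -45, 14] -> [-45, 14] -> [14, -45] -> 1
  [27, 32, -9, -3, -2, 39, 46, 10, 22] -> [27, 32, -9, -3, -2, 39, 46, 10, 22] -> [-3, -2, 39, 46, 10, 22] -> [39, 46, 10, 22] -> [46, 39, 22, 10] -> 3
  [10, -3, -11] -> [10, -3, -11] -> [] -> [] -> [] -> 0
  [39, 32, -18, 37, 4, -21, 21, 42, -47, -4] -> [39, 32, -18, 37, 4, -21, 21, 42, -47, -4] -> [37, 4, -21, 21, 42, -47, -4] -> [-21, 21, 42, -47, -4] -> [42, 21, -4, -21, -47] -> 2

2; 1; 1; 3; 0; 2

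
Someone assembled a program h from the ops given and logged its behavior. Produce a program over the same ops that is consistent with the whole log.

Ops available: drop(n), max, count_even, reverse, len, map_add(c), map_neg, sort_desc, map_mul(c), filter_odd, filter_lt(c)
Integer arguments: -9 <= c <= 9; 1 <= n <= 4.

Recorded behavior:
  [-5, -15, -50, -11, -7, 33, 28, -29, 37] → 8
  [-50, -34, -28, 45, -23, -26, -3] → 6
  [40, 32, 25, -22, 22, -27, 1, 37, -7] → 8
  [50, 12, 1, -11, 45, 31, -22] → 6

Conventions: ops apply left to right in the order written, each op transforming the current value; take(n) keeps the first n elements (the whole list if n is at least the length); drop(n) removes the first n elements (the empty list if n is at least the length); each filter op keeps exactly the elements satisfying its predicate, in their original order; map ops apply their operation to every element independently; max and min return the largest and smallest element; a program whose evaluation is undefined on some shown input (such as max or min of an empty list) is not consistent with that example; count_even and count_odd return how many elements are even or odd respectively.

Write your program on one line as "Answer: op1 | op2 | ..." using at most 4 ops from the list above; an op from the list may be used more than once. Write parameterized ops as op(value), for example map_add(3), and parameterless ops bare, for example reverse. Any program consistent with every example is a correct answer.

map_mul(9) | drop(1) | sort_desc | len

Check, running the answer program on each example:
  [-5, -15, -50, -11, -7, 33, 28, -29, 37] -> [-45, -135, -450, -99, -63, 297, 252, -261, 333] -> [-135, -450, -99, -63, 297, 252, -261, 333] -> [333, 297, 252, -63, -99, -135, -261, -450] -> 8
  [-50, -34, -28, 45, -23, -26, -3] -> [-450, -306, -252, 405, -207, -234, -27] -> [-306, -252, 405, -207, -234, -27] -> [405, -27, -207, -234, -252, -306] -> 6
  [40, 32, 25, -22, 22, -27, 1, 37, -7] -> [360, 288, 225, -198, 198, -243, 9, 333, -63] -> [288, 225, -198, 198, -243, 9, 333, -63] -> [333, 288, 225, 198, 9, -63, -198, -243] -> 8
  [50, 12, 1, -11, 45, 31, -22] -> [450, 108, 9, -99, 405, 279, -198] -> [108, 9, -99, 405, 279, -198] -> [405, 279, 108, 9, -99, -198] -> 6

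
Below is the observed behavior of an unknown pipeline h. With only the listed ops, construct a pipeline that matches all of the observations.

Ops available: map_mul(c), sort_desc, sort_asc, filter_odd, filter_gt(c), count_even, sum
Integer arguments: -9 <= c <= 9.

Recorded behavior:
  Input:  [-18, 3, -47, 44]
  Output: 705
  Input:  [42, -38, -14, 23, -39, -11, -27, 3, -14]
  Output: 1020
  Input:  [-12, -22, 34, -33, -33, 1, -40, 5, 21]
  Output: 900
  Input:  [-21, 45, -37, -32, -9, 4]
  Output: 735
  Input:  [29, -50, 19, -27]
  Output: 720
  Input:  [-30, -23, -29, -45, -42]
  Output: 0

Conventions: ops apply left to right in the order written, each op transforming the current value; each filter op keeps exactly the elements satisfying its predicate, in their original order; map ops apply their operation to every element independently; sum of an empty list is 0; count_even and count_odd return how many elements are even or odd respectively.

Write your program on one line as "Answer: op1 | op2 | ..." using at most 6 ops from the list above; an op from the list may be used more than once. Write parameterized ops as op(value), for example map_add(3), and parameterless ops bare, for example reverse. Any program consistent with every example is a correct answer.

filter_gt(2) | map_mul(3) | map_mul(5) | sort_asc | sum

Check, running the answer program on each example:
  [-18, 3, -47, 44] -> [3, 44] -> [9, 132] -> [45, 660] -> [45, 660] -> 705
  [42, -38, -14, 23, -39, -11, -27, 3, -14] -> [42, 23, 3] -> [126, 69, 9] -> [630, 345, 45] -> [45, 345, 630] -> 1020
  [-12, -22, 34, -33, -33, 1, -40, 5, 21] -> [34, 5, 21] -> [102, 15, 63] -> [510, 75, 315] -> [75, 315, 510] -> 900
  [-21, 45, -37, -32, -9, 4] -> [45, 4] -> [135, 12] -> [675, 60] -> [60, 675] -> 735
  [29, -50, 19, -27] -> [29, 19] -> [87, 57] -> [435, 285] -> [285, 435] -> 720
  [-30, -23, -29, -45, -42] -> [] -> [] -> [] -> [] -> 0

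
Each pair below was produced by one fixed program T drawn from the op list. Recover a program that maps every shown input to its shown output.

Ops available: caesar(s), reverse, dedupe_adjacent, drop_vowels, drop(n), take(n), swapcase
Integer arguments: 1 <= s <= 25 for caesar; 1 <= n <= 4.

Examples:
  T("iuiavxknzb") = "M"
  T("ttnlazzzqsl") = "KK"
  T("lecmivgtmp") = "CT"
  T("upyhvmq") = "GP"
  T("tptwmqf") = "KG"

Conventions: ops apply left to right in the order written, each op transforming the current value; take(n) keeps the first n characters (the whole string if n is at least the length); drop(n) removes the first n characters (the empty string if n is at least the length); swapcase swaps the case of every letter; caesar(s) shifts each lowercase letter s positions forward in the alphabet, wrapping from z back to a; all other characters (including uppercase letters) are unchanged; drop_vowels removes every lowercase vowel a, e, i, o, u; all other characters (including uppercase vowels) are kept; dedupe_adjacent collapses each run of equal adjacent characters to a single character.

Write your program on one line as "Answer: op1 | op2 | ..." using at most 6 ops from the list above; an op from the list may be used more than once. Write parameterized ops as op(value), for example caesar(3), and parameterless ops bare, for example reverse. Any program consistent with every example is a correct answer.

drop_vowels | caesar(17) | take(2) | drop_vowels | swapcase

Check, running the answer program on each example:
  "iuiavxknzb" -> "vxknzb" -> "mobeqs" -> "mo" -> "m" -> "M"
  "ttnlazzzqsl" -> "ttnlzzzqsl" -> "kkecqqqhjc" -> "kk" -> "kk" -> "KK"
  "lecmivgtmp" -> "lcmvgtmp" -> "ctdmxkdg" -> "ct" -> "ct" -> "CT"
  "upyhvmq" -> "pyhvmq" -> "gpymdh" -> "gp" -> "gp" -> "GP"
  "tptwmqf" -> "tptwmqf" -> "kgkndhw" -> "kg" -> "kg" -> "KG"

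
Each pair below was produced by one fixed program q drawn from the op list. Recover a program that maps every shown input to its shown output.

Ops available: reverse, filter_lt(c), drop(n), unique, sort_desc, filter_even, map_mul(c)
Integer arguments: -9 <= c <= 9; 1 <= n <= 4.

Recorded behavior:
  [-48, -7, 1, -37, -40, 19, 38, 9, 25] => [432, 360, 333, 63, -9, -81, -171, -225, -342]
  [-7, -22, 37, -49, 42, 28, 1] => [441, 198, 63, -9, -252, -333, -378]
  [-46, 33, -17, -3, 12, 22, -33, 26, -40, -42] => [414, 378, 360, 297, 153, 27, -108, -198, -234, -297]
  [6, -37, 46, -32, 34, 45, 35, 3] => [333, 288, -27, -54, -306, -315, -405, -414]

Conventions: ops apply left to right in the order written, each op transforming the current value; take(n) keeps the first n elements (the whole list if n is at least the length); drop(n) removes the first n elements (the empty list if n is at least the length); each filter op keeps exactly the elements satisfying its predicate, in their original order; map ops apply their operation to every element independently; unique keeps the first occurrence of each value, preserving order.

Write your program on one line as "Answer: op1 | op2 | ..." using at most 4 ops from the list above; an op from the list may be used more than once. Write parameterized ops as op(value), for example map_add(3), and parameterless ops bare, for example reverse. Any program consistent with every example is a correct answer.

sort_desc | map_mul(-9) | sort_desc

Check, running the answer program on each example:
  [-48, -7, 1, -37, -40, 19, 38, 9, 25] -> [38, 25, 19, 9, 1, -7, -37, -40, -48] -> [-342, -225, -171, -81, -9, 63, 333, 360, 432] -> [432, 360, 333, 63, -9, -81, -171, -225, -342]
  [-7, -22, 37, -49, 42, 28, 1] -> [42, 37, 28, 1, -7, -22, -49] -> [-378, -333, -252, -9, 63, 198, 441] -> [441, 198, 63, -9, -252, -333, -378]
  [-46, 33, -17, -3, 12, 22, -33, 26, -40, -42] -> [33, 26, 22, 12, -3, -17, -33, -40, -42, -46] -> [-297, -234, -198, -108, 27, 153, 297, 360, 378, 414] -> [414, 378, 360, 297, 153, 27, -108, -198, -234, -297]
  [6, -37, 46, -32, 34, 45, 35, 3] -> [46, 45, 35, 34, 6, 3, -32, -37] -> [-414, -405, -315, -306, -54, -27, 288, 333] -> [333, 288, -27, -54, -306, -315, -405, -414]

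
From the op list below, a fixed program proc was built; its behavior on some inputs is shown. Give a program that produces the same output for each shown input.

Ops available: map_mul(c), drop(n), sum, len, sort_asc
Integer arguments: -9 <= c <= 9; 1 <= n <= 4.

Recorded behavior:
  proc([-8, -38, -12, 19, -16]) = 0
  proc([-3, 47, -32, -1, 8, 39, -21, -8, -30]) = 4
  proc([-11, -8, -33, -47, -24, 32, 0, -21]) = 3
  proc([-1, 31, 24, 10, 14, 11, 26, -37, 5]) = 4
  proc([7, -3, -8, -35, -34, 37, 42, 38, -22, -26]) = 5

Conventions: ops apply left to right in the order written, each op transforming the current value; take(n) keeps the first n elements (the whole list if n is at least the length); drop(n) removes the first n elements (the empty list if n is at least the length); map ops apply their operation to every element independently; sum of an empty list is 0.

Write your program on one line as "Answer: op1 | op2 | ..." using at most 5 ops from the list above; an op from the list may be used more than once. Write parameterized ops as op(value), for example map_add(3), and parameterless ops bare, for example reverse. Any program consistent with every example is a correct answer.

drop(4) | map_mul(5) | drop(1) | sort_asc | len

Check, running the answer program on each example:
  [-8, -38, -12, 19, -16] -> [-16] -> [-80] -> [] -> [] -> 0
  [-3, 47, -32, -1, 8, 39, -21, -8, -30] -> [8, 39, -21, -8, -30] -> [40, 195, -105, -40, -150] -> [195, -105, -40, -150] -> [-150, -105, -40, 195] -> 4
  [-11, -8, -33, -47, -24, 32, 0, -21] -> [-24, 32, 0, -21] -> [-120, 160, 0, -105] -> [160, 0, -105] -> [-105, 0, 160] -> 3
  [-1, 31, 24, 10, 14, 11, 26, -37, 5] -> [14, 11, 26, -37, 5] -> [70, 55, 130, -185, 25] -> [55, 130, -185, 25] -> [-185, 25, 55, 130] -> 4
  [7, -3, -8, -35, -34, 37, 42, 38, -22, -26] -> [-34, 37, 42, 38, -22, -26] -> [-170, 185, 210, 190, -110, -130] -> [185, 210, 190, -110, -130] -> [-130, -110, 185, 190, 210] -> 5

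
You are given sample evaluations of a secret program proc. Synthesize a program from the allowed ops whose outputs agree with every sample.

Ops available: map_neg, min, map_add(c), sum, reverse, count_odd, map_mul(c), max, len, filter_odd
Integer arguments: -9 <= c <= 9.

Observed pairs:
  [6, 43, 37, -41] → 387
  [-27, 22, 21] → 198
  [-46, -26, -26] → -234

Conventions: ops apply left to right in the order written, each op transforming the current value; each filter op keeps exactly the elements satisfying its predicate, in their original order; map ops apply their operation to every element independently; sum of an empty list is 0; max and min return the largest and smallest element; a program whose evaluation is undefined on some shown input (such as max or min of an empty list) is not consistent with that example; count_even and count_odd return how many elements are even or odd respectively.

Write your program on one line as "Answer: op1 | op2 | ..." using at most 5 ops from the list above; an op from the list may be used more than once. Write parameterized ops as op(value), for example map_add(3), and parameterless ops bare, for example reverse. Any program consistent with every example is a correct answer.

map_mul(-3) | map_mul(-3) | reverse | max

Check, running the answer program on each example:
  [6, 43, 37, -41] -> [-18, -129, -111, 123] -> [54, 387, 333, -369] -> [-369, 333, 387, 54] -> 387
  [-27, 22, 21] -> [81, -66, -63] -> [-243, 198, 189] -> [189, 198, -243] -> 198
  [-46, -26, -26] -> [138, 78, 78] -> [-414, -234, -234] -> [-234, -234, -414] -> -234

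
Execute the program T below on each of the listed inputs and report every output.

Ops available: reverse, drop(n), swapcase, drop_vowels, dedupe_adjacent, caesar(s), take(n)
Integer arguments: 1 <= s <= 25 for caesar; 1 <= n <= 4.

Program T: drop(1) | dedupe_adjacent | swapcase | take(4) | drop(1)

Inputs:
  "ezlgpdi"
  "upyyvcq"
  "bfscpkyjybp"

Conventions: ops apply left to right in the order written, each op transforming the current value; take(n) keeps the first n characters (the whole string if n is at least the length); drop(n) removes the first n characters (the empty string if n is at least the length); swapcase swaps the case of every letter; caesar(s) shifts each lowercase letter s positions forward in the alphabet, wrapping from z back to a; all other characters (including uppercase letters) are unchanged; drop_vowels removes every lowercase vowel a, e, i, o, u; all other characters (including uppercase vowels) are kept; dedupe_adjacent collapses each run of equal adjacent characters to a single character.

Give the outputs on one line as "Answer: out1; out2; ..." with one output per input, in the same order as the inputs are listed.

"LGP"; "YVC"; "SCP"

Execution, op by op:
  "ezlgpdi" -> "zlgpdi" -> "zlgpdi" -> "ZLGPDI" -> "ZLGP" -> "LGP"
  "upyyvcq" -> "pyyvcq" -> "pyvcq" -> "PYVCQ" -> "PYVC" -> "YVC"
  "bfscpkyjybp" -> "fscpkyjybp" -> "fscpkyjybp" -> "FSCPKYJYBP" -> "FSCP" -> "SCP"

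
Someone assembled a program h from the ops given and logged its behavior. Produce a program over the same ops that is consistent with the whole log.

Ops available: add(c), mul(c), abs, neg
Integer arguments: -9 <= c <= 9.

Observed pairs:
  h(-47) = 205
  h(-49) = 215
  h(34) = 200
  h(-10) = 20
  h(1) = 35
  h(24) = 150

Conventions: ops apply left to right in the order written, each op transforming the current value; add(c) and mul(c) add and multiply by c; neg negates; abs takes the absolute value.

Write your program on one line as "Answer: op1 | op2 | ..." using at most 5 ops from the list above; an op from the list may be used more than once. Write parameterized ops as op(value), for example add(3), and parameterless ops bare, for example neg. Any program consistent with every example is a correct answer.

add(5) | add(1) | neg | abs | mul(5)

Check, running the answer program on each example:
  -47 -> -42 -> -41 -> 41 -> 41 -> 205
  -49 -> -44 -> -43 -> 43 -> 43 -> 215
  34 -> 39 -> 40 -> -40 -> 40 -> 200
  -10 -> -5 -> -4 -> 4 -> 4 -> 20
  1 -> 6 -> 7 -> -7 -> 7 -> 35
  24 -> 29 -> 30 -> -30 -> 30 -> 150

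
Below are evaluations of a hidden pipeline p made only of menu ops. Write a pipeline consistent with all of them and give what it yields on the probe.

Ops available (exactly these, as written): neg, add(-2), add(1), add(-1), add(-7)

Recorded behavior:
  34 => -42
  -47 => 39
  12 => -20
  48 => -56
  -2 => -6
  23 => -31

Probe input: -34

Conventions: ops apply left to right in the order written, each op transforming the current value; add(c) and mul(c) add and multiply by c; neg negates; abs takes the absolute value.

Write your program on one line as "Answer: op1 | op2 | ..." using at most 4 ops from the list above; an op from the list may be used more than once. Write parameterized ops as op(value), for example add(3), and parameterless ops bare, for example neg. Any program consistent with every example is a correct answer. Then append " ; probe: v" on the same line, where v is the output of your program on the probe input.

add(1) | neg | add(-7) ; probe: 26

Check, running the answer program on each example:
  34 -> 35 -> -35 -> -42
  -47 -> -46 -> 46 -> 39
  12 -> 13 -> -13 -> -20
  48 -> 49 -> -49 -> -56
  -2 -> -1 -> 1 -> -6
  23 -> 24 -> -24 -> -31
  probe: -34 -> -33 -> 33 -> 26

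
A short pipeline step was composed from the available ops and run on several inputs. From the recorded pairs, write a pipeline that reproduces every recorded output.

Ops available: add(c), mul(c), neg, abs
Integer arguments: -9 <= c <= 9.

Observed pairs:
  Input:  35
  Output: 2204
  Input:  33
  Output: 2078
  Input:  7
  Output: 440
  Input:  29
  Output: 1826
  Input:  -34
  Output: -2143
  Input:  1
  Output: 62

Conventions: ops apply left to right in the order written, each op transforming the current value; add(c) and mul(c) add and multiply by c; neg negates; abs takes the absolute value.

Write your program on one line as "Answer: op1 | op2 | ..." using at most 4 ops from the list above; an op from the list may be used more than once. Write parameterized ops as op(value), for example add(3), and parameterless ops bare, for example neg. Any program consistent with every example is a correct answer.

neg | mul(7) | mul(-9) | add(-1)

Check, running the answer program on each example:
  35 -> -35 -> -245 -> 2205 -> 2204
  33 -> -33 -> -231 -> 2079 -> 2078
  7 -> -7 -> -49 -> 441 -> 440
  29 -> -29 -> -203 -> 1827 -> 1826
  -34 -> 34 -> 238 -> -2142 -> -2143
  1 -> -1 -> -7 -> 63 -> 62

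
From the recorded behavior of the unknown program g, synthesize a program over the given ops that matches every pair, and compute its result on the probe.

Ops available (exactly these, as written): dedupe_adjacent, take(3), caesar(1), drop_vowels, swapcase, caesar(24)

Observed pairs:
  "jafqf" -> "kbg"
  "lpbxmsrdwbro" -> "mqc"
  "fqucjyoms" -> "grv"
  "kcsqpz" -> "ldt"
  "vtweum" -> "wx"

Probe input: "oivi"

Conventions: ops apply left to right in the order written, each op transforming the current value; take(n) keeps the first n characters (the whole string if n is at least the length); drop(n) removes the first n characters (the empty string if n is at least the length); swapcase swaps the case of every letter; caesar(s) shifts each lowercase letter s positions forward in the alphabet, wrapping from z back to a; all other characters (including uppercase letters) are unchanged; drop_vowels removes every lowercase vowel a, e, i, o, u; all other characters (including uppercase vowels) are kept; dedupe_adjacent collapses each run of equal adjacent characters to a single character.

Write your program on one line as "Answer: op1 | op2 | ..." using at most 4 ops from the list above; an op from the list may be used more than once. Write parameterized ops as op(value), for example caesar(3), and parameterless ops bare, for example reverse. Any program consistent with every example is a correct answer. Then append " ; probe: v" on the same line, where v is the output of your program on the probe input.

caesar(1) | take(3) | drop_vowels ; probe: "pjw"

Check, running the answer program on each example:
  "jafqf" -> "kbgrg" -> "kbg" -> "kbg"
  "lpbxmsrdwbro" -> "mqcyntsexcsp" -> "mqc" -> "mqc"
  "fqucjyoms" -> "grvdkzpnt" -> "grv" -> "grv"
  "kcsqpz" -> "ldtrqa" -> "ldt" -> "ldt"
  "vtweum" -> "wuxfvn" -> "wux" -> "wx"
  probe: "oivi" -> "pjwj" -> "pjw" -> "pjw"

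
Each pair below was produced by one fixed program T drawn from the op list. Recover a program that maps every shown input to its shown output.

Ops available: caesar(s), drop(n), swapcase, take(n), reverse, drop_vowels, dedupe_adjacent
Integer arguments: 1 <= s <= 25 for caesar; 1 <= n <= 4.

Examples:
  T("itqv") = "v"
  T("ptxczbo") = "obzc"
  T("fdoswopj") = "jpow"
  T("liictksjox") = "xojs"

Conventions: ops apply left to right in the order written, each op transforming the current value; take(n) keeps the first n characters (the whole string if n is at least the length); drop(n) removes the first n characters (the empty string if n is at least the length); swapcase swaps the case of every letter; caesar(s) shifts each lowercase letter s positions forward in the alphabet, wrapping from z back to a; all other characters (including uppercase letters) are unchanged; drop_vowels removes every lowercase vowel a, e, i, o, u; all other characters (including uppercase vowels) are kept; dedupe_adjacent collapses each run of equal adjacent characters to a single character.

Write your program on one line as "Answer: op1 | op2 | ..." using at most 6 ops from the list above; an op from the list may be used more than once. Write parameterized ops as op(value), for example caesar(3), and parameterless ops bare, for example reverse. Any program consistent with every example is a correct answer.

drop(3) | reverse | swapcase | take(4) | swapcase

Check, running the answer program on each example:
  "itqv" -> "v" -> "v" -> "V" -> "V" -> "v"
  "ptxczbo" -> "czbo" -> "obzc" -> "OBZC" -> "OBZC" -> "obzc"
  "fdoswopj" -> "swopj" -> "jpows" -> "JPOWS" -> "JPOW" -> "jpow"
  "liictksjox" -> "ctksjox" -> "xojsktc" -> "XOJSKTC" -> "XOJS" -> "xojs"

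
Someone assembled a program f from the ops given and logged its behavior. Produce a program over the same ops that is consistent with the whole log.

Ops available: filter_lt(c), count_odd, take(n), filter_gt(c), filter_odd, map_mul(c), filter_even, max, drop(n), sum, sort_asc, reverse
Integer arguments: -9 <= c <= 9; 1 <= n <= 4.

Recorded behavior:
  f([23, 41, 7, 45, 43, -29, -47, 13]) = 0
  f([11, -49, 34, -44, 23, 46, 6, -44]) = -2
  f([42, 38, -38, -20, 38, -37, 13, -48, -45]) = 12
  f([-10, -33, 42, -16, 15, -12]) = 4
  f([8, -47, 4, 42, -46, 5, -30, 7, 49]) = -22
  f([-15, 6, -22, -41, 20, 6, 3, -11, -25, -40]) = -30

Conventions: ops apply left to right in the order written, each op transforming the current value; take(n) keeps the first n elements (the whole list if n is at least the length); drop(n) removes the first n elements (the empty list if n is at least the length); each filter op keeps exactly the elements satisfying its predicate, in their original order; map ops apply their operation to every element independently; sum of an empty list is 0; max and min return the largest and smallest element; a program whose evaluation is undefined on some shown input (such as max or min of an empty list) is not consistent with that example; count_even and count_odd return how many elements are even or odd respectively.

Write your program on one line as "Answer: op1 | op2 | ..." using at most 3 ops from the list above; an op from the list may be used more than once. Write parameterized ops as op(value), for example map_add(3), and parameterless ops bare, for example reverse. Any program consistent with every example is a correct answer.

filter_even | reverse | sum

Check, running the answer program on each example:
  [23, 41, 7, 45, 43, -29, -47, 13] -> [] -> [] -> 0
  [11, -49, 34, -44, 23, 46, 6, -44] -> [34, -44, 46, 6, -44] -> [-44, 6, 46, -44, 34] -> -2
  [42, 38, -38, -20, 38, -37, 13, -48, -45] -> [42, 38, -38, -20, 38, -48] -> [-48, 38, -20, -38, 38, 42] -> 12
  [-10, -33, 42, -16, 15, -12] -> [-10, 42, -16, -12] -> [-12, -16, 42, -10] -> 4
  [8, -47, 4, 42, -46, 5, -30, 7, 49] -> [8, 4, 42, -46, -30] -> [-30, -46, 42, 4, 8] -> -22
  [-15, 6, -22, -41, 20, 6, 3, -11, -25, -40] -> [6, -22, 20, 6, -40] -> [-40, 6, 20, -22, 6] -> -30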